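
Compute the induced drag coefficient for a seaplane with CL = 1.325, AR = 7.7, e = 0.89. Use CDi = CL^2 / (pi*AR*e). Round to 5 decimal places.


Step 1: CL^2 = 1.325^2 = 1.755625
Step 2: pi * AR * e = 3.14159 * 7.7 * 0.89 = 21.529334
Step 3: CDi = 1.755625 / 21.529334 = 0.08155

0.08155


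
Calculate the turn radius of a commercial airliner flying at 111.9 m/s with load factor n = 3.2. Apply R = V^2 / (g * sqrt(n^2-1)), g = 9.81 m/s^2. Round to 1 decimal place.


Step 1: V^2 = 111.9^2 = 12521.61
Step 2: n^2 - 1 = 3.2^2 - 1 = 9.24
Step 3: sqrt(9.24) = 3.039737
Step 4: R = 12521.61 / (9.81 * 3.039737) = 419.9 m

419.9


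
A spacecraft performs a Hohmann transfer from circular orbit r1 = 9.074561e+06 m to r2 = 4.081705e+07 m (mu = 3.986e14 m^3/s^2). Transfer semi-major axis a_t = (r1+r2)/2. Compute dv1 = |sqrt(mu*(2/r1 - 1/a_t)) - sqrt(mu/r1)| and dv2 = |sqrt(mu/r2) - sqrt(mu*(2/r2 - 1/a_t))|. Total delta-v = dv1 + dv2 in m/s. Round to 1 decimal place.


Step 1: Transfer semi-major axis a_t = (9.074561e+06 + 4.081705e+07) / 2 = 2.494581e+07 m
Step 2: v1 (circular at r1) = sqrt(mu/r1) = 6627.59 m/s
Step 3: v_t1 = sqrt(mu*(2/r1 - 1/a_t)) = 8477.7 m/s
Step 4: dv1 = |8477.7 - 6627.59| = 1850.1 m/s
Step 5: v2 (circular at r2) = 3124.98 m/s, v_t2 = 1884.79 m/s
Step 6: dv2 = |3124.98 - 1884.79| = 1240.2 m/s
Step 7: Total delta-v = 1850.1 + 1240.2 = 3090.3 m/s

3090.3


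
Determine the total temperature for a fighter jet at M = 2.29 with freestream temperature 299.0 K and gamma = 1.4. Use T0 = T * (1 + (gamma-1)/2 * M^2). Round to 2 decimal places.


Step 1: (gamma-1)/2 = 0.2
Step 2: M^2 = 5.2441
Step 3: 1 + 0.2 * 5.2441 = 2.04882
Step 4: T0 = 299.0 * 2.04882 = 612.60 K

612.60


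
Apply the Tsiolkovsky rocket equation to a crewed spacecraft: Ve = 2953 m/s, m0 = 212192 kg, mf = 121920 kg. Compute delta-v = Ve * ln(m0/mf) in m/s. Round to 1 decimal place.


Step 1: Mass ratio m0/mf = 212192 / 121920 = 1.74042
Step 2: ln(1.74042) = 0.554126
Step 3: delta-v = 2953 * 0.554126 = 1636.3 m/s

1636.3


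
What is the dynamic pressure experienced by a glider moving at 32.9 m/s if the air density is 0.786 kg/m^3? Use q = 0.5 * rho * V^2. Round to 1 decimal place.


Step 1: V^2 = 32.9^2 = 1082.41
Step 2: q = 0.5 * 0.786 * 1082.41
Step 3: q = 425.4 Pa

425.4


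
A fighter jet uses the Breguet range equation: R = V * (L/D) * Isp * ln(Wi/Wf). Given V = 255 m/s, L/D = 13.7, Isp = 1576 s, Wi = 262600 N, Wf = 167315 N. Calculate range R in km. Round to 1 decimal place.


Step 1: Coefficient = V * (L/D) * Isp = 255 * 13.7 * 1576 = 5505756.0 m
Step 2: Wi/Wf = 262600 / 167315 = 1.569495
Step 3: ln(1.569495) = 0.450754
Step 4: R = 5505756.0 * 0.450754 = 2481739.9 m = 2481.7 km

2481.7


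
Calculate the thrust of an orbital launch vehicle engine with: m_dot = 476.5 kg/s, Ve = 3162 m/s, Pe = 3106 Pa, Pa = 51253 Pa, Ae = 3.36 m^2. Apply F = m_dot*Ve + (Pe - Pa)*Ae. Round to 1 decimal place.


Step 1: Momentum thrust = m_dot * Ve = 476.5 * 3162 = 1506693.0 N
Step 2: Pressure thrust = (Pe - Pa) * Ae = (3106 - 51253) * 3.36 = -161773.92 N
Step 3: Total thrust F = 1506693.0 + -161773.92 = 1344919.1 N

1344919.1


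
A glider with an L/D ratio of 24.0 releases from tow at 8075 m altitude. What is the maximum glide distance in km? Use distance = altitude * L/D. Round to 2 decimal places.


Step 1: Glide distance = altitude * L/D = 8075 * 24.0 = 193800.0 m
Step 2: Convert to km: 193800.0 / 1000 = 193.80 km

193.80


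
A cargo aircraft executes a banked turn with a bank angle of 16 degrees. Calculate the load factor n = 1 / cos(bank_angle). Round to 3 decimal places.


Step 1: Convert 16 degrees to radians = 0.279253
Step 2: cos(16 deg) = 0.961262
Step 3: n = 1 / 0.961262 = 1.040

1.040


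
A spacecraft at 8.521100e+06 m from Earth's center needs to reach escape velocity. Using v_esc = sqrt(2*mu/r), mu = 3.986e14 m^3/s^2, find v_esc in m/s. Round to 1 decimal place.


Step 1: 2*mu/r = 2 * 3.986e14 / 8.521100e+06 = 93555996.2916
Step 2: v_esc = sqrt(93555996.2916) = 9672.4 m/s

9672.4


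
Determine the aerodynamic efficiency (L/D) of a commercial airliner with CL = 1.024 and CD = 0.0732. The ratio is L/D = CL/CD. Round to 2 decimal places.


Step 1: L/D = CL / CD = 1.024 / 0.0732
Step 2: L/D = 13.99

13.99


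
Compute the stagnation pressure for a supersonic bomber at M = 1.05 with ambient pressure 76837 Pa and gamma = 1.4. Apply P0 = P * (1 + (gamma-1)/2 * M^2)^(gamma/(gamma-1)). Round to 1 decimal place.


Step 1: (gamma-1)/2 * M^2 = 0.2 * 1.1025 = 0.2205
Step 2: 1 + 0.2205 = 1.2205
Step 3: Exponent gamma/(gamma-1) = 3.5
Step 4: P0 = 76837 * 1.2205^3.5 = 154330.8 Pa

154330.8


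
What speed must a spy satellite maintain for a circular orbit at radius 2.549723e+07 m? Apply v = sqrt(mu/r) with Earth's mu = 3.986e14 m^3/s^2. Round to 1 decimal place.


Step 1: mu / r = 3.986e14 / 2.549723e+07 = 15633070.7296
Step 2: v = sqrt(15633070.7296) = 3953.9 m/s

3953.9


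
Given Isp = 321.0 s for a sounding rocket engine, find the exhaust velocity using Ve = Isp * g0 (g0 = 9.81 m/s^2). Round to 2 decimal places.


Step 1: Ve = Isp * g0 = 321.0 * 9.81
Step 2: Ve = 3149.01 m/s

3149.01


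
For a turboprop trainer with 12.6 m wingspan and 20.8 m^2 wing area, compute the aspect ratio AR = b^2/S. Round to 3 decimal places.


Step 1: b^2 = 12.6^2 = 158.76
Step 2: AR = 158.76 / 20.8 = 7.633

7.633


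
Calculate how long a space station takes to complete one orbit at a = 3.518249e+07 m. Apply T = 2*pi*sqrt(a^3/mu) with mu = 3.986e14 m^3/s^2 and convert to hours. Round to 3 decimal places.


Step 1: a^3 / mu = 4.354915e+22 / 3.986e14 = 1.092553e+08
Step 2: sqrt(1.092553e+08) = 10452.5249 s
Step 3: T = 2*pi * 10452.5249 = 65675.15 s
Step 4: T in hours = 65675.15 / 3600 = 18.243 hours

18.243


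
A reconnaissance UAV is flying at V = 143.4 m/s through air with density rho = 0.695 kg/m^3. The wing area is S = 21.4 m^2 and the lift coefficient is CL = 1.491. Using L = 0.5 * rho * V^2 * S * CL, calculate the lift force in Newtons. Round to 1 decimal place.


Step 1: Calculate dynamic pressure q = 0.5 * 0.695 * 143.4^2 = 0.5 * 0.695 * 20563.56 = 7145.8371 Pa
Step 2: Multiply by wing area and lift coefficient: L = 7145.8371 * 21.4 * 1.491
Step 3: L = 152920.9139 * 1.491 = 228005.1 N

228005.1


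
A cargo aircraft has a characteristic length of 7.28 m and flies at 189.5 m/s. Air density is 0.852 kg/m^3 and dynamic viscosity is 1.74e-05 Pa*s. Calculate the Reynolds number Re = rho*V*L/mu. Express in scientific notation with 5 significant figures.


Step 1: Numerator = rho * V * L = 0.852 * 189.5 * 7.28 = 1175.38512
Step 2: Re = 1175.38512 / 1.74e-05
Step 3: Re = 6.7551e+07

6.7551e+07


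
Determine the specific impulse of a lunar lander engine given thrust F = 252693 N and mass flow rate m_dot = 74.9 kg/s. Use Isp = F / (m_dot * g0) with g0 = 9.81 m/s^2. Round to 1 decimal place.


Step 1: m_dot * g0 = 74.9 * 9.81 = 734.77
Step 2: Isp = 252693 / 734.77 = 343.9 s

343.9


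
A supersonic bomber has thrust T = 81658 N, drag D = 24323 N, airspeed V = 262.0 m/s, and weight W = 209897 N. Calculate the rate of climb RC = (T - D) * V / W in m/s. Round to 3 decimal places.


Step 1: Excess thrust = T - D = 81658 - 24323 = 57335 N
Step 2: Excess power = 57335 * 262.0 = 15021770.0 W
Step 3: RC = 15021770.0 / 209897 = 71.567 m/s

71.567


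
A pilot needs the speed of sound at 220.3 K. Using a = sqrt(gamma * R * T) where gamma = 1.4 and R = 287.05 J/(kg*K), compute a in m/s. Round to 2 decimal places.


Step 1: gamma * R * T = 1.4 * 287.05 * 220.3 = 88531.961
Step 2: a = sqrt(88531.961) = 297.54 m/s

297.54


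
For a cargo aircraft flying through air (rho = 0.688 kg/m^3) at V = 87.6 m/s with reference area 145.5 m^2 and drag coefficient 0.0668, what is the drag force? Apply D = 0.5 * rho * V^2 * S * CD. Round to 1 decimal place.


Step 1: Dynamic pressure q = 0.5 * 0.688 * 87.6^2 = 2639.7734 Pa
Step 2: Drag D = q * S * CD = 2639.7734 * 145.5 * 0.0668
Step 3: D = 25657.0 N

25657.0


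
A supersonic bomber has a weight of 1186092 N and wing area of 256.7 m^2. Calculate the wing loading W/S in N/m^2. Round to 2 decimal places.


Step 1: Wing loading = W / S = 1186092 / 256.7
Step 2: Wing loading = 4620.54 N/m^2

4620.54


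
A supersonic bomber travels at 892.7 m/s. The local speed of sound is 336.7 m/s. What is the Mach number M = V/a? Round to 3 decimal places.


Step 1: M = V / a = 892.7 / 336.7
Step 2: M = 2.651

2.651


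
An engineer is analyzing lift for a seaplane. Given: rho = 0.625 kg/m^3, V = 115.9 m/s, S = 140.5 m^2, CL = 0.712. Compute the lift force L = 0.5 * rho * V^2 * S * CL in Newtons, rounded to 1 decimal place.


Step 1: Calculate dynamic pressure q = 0.5 * 0.625 * 115.9^2 = 0.5 * 0.625 * 13432.81 = 4197.7531 Pa
Step 2: Multiply by wing area and lift coefficient: L = 4197.7531 * 140.5 * 0.712
Step 3: L = 589784.3141 * 0.712 = 419926.4 N

419926.4


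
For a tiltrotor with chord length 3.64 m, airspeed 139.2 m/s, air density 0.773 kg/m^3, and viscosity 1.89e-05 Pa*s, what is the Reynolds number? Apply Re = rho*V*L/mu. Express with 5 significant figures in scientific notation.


Step 1: Numerator = rho * V * L = 0.773 * 139.2 * 3.64 = 391.669824
Step 2: Re = 391.669824 / 1.89e-05
Step 3: Re = 2.0723e+07

2.0723e+07


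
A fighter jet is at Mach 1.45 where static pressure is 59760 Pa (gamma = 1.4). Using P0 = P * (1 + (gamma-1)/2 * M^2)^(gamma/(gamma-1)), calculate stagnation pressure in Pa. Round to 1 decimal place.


Step 1: (gamma-1)/2 * M^2 = 0.2 * 2.1025 = 0.4205
Step 2: 1 + 0.4205 = 1.4205
Step 3: Exponent gamma/(gamma-1) = 3.5
Step 4: P0 = 59760 * 1.4205^3.5 = 204152.6 Pa

204152.6


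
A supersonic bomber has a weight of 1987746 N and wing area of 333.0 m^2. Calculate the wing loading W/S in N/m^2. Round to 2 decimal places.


Step 1: Wing loading = W / S = 1987746 / 333.0
Step 2: Wing loading = 5969.21 N/m^2

5969.21


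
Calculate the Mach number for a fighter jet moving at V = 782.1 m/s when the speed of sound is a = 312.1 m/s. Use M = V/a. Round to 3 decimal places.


Step 1: M = V / a = 782.1 / 312.1
Step 2: M = 2.506

2.506


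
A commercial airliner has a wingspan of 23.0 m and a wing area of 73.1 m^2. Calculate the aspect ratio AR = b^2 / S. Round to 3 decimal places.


Step 1: b^2 = 23.0^2 = 529.0
Step 2: AR = 529.0 / 73.1 = 7.237

7.237


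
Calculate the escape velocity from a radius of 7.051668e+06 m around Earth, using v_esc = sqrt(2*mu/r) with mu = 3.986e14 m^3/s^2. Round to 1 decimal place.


Step 1: 2*mu/r = 2 * 3.986e14 / 7.051668e+06 = 113051266.7358
Step 2: v_esc = sqrt(113051266.7358) = 10632.6 m/s

10632.6


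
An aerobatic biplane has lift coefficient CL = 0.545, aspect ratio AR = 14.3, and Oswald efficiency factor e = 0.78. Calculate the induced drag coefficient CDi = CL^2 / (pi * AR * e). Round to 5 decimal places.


Step 1: CL^2 = 0.545^2 = 0.297025
Step 2: pi * AR * e = 3.14159 * 14.3 * 0.78 = 35.041324
Step 3: CDi = 0.297025 / 35.041324 = 0.00848

0.00848


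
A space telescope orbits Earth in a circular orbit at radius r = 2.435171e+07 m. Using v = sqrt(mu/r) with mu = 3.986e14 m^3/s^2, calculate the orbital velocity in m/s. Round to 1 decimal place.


Step 1: mu / r = 3.986e14 / 2.435171e+07 = 16368460.3668
Step 2: v = sqrt(16368460.3668) = 4045.8 m/s

4045.8


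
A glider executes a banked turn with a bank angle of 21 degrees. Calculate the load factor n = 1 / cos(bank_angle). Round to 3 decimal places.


Step 1: Convert 21 degrees to radians = 0.366519
Step 2: cos(21 deg) = 0.93358
Step 3: n = 1 / 0.93358 = 1.071

1.071


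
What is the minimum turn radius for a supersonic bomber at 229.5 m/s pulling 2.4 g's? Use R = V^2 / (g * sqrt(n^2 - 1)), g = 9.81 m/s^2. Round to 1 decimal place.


Step 1: V^2 = 229.5^2 = 52670.25
Step 2: n^2 - 1 = 2.4^2 - 1 = 4.76
Step 3: sqrt(4.76) = 2.181742
Step 4: R = 52670.25 / (9.81 * 2.181742) = 2460.9 m

2460.9


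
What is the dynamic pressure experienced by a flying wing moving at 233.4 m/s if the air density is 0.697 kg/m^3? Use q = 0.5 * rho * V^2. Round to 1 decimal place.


Step 1: V^2 = 233.4^2 = 54475.56
Step 2: q = 0.5 * 0.697 * 54475.56
Step 3: q = 18984.7 Pa

18984.7


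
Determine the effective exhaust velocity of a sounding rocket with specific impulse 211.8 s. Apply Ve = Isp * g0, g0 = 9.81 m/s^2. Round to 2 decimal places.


Step 1: Ve = Isp * g0 = 211.8 * 9.81
Step 2: Ve = 2077.76 m/s

2077.76


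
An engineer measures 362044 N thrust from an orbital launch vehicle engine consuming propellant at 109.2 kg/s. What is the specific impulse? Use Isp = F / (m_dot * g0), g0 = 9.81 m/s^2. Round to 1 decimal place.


Step 1: m_dot * g0 = 109.2 * 9.81 = 1071.25
Step 2: Isp = 362044 / 1071.25 = 338.0 s

338.0


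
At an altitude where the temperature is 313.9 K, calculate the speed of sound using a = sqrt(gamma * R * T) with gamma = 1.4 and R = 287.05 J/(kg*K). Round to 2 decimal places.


Step 1: gamma * R * T = 1.4 * 287.05 * 313.9 = 126146.993
Step 2: a = sqrt(126146.993) = 355.17 m/s

355.17


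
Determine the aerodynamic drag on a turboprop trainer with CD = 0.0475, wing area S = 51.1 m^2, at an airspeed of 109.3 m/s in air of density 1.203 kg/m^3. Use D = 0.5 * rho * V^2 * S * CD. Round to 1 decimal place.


Step 1: Dynamic pressure q = 0.5 * 1.203 * 109.3^2 = 7185.8137 Pa
Step 2: Drag D = q * S * CD = 7185.8137 * 51.1 * 0.0475
Step 3: D = 17441.8 N

17441.8


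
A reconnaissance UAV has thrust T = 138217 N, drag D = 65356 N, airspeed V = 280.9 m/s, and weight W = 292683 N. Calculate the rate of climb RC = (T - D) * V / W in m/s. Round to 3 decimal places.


Step 1: Excess thrust = T - D = 138217 - 65356 = 72861 N
Step 2: Excess power = 72861 * 280.9 = 20466654.9 W
Step 3: RC = 20466654.9 / 292683 = 69.928 m/s

69.928


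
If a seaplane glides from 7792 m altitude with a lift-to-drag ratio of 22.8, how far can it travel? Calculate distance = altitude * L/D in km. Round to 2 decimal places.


Step 1: Glide distance = altitude * L/D = 7792 * 22.8 = 177657.6 m
Step 2: Convert to km: 177657.6 / 1000 = 177.66 km

177.66


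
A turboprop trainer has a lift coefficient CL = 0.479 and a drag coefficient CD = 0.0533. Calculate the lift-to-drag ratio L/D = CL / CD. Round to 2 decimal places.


Step 1: L/D = CL / CD = 0.479 / 0.0533
Step 2: L/D = 8.99

8.99


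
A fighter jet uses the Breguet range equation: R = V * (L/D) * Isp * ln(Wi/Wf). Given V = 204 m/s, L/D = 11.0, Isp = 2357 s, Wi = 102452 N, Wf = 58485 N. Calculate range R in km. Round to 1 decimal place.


Step 1: Coefficient = V * (L/D) * Isp = 204 * 11.0 * 2357 = 5289108.0 m
Step 2: Wi/Wf = 102452 / 58485 = 1.751765
Step 3: ln(1.751765) = 0.560624
Step 4: R = 5289108.0 * 0.560624 = 2965201.3 m = 2965.2 km

2965.2


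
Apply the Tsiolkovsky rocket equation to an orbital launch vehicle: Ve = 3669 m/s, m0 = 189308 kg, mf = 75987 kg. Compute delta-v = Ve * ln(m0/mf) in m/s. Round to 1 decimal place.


Step 1: Mass ratio m0/mf = 189308 / 75987 = 2.491321
Step 2: ln(2.491321) = 0.912813
Step 3: delta-v = 3669 * 0.912813 = 3349.1 m/s

3349.1


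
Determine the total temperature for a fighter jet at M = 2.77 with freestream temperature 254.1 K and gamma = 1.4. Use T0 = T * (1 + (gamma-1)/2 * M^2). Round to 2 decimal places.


Step 1: (gamma-1)/2 = 0.2
Step 2: M^2 = 7.6729
Step 3: 1 + 0.2 * 7.6729 = 2.53458
Step 4: T0 = 254.1 * 2.53458 = 644.04 K

644.04


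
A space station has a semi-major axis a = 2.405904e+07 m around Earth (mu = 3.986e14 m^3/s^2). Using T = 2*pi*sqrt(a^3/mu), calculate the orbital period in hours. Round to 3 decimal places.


Step 1: a^3 / mu = 1.392627e+22 / 3.986e14 = 3.493796e+07
Step 2: sqrt(3.493796e+07) = 5910.8344 s
Step 3: T = 2*pi * 5910.8344 = 37138.87 s
Step 4: T in hours = 37138.87 / 3600 = 10.316 hours

10.316


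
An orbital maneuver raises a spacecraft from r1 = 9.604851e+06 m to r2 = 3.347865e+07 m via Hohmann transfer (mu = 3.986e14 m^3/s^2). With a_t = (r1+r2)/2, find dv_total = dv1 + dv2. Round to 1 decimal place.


Step 1: Transfer semi-major axis a_t = (9.604851e+06 + 3.347865e+07) / 2 = 2.154175e+07 m
Step 2: v1 (circular at r1) = sqrt(mu/r1) = 6442.04 m/s
Step 3: v_t1 = sqrt(mu*(2/r1 - 1/a_t)) = 8030.95 m/s
Step 4: dv1 = |8030.95 - 6442.04| = 1588.91 m/s
Step 5: v2 (circular at r2) = 3450.52 m/s, v_t2 = 2304.04 m/s
Step 6: dv2 = |3450.52 - 2304.04| = 1146.48 m/s
Step 7: Total delta-v = 1588.91 + 1146.48 = 2735.4 m/s

2735.4


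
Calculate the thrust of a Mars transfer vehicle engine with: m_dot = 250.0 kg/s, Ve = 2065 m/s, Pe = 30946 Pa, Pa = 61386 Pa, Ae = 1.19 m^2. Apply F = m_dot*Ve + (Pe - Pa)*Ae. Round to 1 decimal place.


Step 1: Momentum thrust = m_dot * Ve = 250.0 * 2065 = 516250.0 N
Step 2: Pressure thrust = (Pe - Pa) * Ae = (30946 - 61386) * 1.19 = -36223.60 N
Step 3: Total thrust F = 516250.0 + -36223.60 = 480026.4 N

480026.4


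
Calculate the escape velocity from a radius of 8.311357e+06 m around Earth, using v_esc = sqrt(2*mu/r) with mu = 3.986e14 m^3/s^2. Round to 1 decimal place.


Step 1: 2*mu/r = 2 * 3.986e14 / 8.311357e+06 = 95916948.3395
Step 2: v_esc = sqrt(95916948.3395) = 9793.7 m/s

9793.7


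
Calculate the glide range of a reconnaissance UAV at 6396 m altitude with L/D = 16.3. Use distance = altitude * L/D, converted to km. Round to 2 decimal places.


Step 1: Glide distance = altitude * L/D = 6396 * 16.3 = 104254.8 m
Step 2: Convert to km: 104254.8 / 1000 = 104.25 km

104.25


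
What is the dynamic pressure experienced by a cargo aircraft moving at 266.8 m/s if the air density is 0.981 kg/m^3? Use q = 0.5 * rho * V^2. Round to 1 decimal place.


Step 1: V^2 = 266.8^2 = 71182.24
Step 2: q = 0.5 * 0.981 * 71182.24
Step 3: q = 34914.9 Pa

34914.9


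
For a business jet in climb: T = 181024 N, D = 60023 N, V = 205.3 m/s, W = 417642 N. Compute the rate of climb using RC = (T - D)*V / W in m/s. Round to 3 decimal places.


Step 1: Excess thrust = T - D = 181024 - 60023 = 121001 N
Step 2: Excess power = 121001 * 205.3 = 24841505.3 W
Step 3: RC = 24841505.3 / 417642 = 59.480 m/s

59.480


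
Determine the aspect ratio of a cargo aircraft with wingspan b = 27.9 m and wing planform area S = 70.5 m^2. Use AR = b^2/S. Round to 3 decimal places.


Step 1: b^2 = 27.9^2 = 778.41
Step 2: AR = 778.41 / 70.5 = 11.041

11.041


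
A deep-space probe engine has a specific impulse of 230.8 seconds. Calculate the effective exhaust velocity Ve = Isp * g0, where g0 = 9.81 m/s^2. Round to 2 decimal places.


Step 1: Ve = Isp * g0 = 230.8 * 9.81
Step 2: Ve = 2264.15 m/s

2264.15


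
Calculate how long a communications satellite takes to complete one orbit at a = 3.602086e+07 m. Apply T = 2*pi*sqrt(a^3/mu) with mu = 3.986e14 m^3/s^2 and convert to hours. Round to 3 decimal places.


Step 1: a^3 / mu = 4.673715e+22 / 3.986e14 = 1.172533e+08
Step 2: sqrt(1.172533e+08) = 10828.3546 s
Step 3: T = 2*pi * 10828.3546 = 68036.56 s
Step 4: T in hours = 68036.56 / 3600 = 18.899 hours

18.899


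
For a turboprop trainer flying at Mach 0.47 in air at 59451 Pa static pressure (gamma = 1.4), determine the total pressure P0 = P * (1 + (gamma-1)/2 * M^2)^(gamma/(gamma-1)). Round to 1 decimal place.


Step 1: (gamma-1)/2 * M^2 = 0.2 * 0.2209 = 0.04418
Step 2: 1 + 0.04418 = 1.04418
Step 3: Exponent gamma/(gamma-1) = 3.5
Step 4: P0 = 59451 * 1.04418^3.5 = 69162.9 Pa

69162.9


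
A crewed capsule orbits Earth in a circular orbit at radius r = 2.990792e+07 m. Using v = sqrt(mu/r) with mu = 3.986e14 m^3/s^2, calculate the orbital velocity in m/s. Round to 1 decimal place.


Step 1: mu / r = 3.986e14 / 2.990792e+07 = 13327573.4321
Step 2: v = sqrt(13327573.4321) = 3650.7 m/s

3650.7


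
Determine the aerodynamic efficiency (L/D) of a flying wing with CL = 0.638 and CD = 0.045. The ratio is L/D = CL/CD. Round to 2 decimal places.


Step 1: L/D = CL / CD = 0.638 / 0.045
Step 2: L/D = 14.18

14.18


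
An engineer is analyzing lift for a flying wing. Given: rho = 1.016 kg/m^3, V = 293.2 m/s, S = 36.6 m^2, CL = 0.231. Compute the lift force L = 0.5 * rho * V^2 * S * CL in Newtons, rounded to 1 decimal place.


Step 1: Calculate dynamic pressure q = 0.5 * 1.016 * 293.2^2 = 0.5 * 1.016 * 85966.24 = 43670.8499 Pa
Step 2: Multiply by wing area and lift coefficient: L = 43670.8499 * 36.6 * 0.231
Step 3: L = 1598353.1071 * 0.231 = 369219.6 N

369219.6


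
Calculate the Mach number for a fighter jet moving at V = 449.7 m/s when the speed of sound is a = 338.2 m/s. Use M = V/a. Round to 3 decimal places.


Step 1: M = V / a = 449.7 / 338.2
Step 2: M = 1.330

1.330


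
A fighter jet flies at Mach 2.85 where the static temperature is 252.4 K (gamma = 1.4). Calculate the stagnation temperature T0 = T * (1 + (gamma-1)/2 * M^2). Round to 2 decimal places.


Step 1: (gamma-1)/2 = 0.2
Step 2: M^2 = 8.1225
Step 3: 1 + 0.2 * 8.1225 = 2.6245
Step 4: T0 = 252.4 * 2.6245 = 662.42 K

662.42


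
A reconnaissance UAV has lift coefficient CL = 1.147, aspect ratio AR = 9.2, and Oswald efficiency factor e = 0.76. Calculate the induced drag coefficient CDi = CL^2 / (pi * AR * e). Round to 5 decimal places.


Step 1: CL^2 = 1.147^2 = 1.315609
Step 2: pi * AR * e = 3.14159 * 9.2 * 0.76 = 21.966016
Step 3: CDi = 1.315609 / 21.966016 = 0.05989

0.05989


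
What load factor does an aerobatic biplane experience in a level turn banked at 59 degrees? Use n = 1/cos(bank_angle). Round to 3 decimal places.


Step 1: Convert 59 degrees to radians = 1.029744
Step 2: cos(59 deg) = 0.515038
Step 3: n = 1 / 0.515038 = 1.942

1.942


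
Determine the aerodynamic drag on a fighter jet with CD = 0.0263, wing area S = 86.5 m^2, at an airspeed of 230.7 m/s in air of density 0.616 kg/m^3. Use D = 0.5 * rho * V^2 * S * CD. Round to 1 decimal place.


Step 1: Dynamic pressure q = 0.5 * 0.616 * 230.7^2 = 16392.5269 Pa
Step 2: Drag D = q * S * CD = 16392.5269 * 86.5 * 0.0263
Step 3: D = 37292.2 N

37292.2


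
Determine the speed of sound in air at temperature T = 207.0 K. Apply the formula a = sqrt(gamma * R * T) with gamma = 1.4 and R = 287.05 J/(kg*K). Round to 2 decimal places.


Step 1: gamma * R * T = 1.4 * 287.05 * 207.0 = 83187.09
Step 2: a = sqrt(83187.09) = 288.42 m/s

288.42


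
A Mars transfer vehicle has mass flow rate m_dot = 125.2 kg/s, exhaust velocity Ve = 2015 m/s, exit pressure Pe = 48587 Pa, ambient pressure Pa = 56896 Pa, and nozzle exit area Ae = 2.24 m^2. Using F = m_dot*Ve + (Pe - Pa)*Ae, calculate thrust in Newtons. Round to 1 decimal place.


Step 1: Momentum thrust = m_dot * Ve = 125.2 * 2015 = 252278.0 N
Step 2: Pressure thrust = (Pe - Pa) * Ae = (48587 - 56896) * 2.24 = -18612.16 N
Step 3: Total thrust F = 252278.0 + -18612.16 = 233665.8 N

233665.8


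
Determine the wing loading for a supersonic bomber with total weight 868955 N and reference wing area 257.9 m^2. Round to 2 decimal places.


Step 1: Wing loading = W / S = 868955 / 257.9
Step 2: Wing loading = 3369.35 N/m^2

3369.35


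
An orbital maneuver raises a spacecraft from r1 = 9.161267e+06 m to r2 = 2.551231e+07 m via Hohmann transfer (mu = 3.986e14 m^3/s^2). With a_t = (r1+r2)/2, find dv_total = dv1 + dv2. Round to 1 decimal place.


Step 1: Transfer semi-major axis a_t = (9.161267e+06 + 2.551231e+07) / 2 = 1.733679e+07 m
Step 2: v1 (circular at r1) = sqrt(mu/r1) = 6596.16 m/s
Step 3: v_t1 = sqrt(mu*(2/r1 - 1/a_t)) = 8001.68 m/s
Step 4: dv1 = |8001.68 - 6596.16| = 1405.53 m/s
Step 5: v2 (circular at r2) = 3952.7 m/s, v_t2 = 2873.34 m/s
Step 6: dv2 = |3952.7 - 2873.34| = 1079.36 m/s
Step 7: Total delta-v = 1405.53 + 1079.36 = 2484.9 m/s

2484.9


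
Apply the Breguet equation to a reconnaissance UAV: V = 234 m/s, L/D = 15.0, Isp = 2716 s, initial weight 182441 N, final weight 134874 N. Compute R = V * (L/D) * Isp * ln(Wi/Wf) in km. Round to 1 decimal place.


Step 1: Coefficient = V * (L/D) * Isp = 234 * 15.0 * 2716 = 9533160.0 m
Step 2: Wi/Wf = 182441 / 134874 = 1.352677
Step 3: ln(1.352677) = 0.302086
Step 4: R = 9533160.0 * 0.302086 = 2879832.5 m = 2879.8 km

2879.8


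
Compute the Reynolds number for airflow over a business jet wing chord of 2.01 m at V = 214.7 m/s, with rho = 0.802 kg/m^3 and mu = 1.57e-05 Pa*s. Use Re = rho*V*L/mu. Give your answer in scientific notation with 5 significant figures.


Step 1: Numerator = rho * V * L = 0.802 * 214.7 * 2.01 = 346.100694
Step 2: Re = 346.100694 / 1.57e-05
Step 3: Re = 2.2045e+07

2.2045e+07


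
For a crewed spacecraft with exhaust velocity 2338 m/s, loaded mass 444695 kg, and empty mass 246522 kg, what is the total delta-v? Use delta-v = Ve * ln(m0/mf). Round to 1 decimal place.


Step 1: Mass ratio m0/mf = 444695 / 246522 = 1.803876
Step 2: ln(1.803876) = 0.589937
Step 3: delta-v = 2338 * 0.589937 = 1379.3 m/s

1379.3


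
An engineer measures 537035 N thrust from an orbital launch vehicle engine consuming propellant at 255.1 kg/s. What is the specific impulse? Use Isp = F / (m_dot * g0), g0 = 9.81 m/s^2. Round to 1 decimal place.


Step 1: m_dot * g0 = 255.1 * 9.81 = 2502.53
Step 2: Isp = 537035 / 2502.53 = 214.6 s

214.6


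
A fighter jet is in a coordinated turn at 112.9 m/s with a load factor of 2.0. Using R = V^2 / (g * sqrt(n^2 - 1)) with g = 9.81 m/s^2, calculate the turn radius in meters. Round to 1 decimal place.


Step 1: V^2 = 112.9^2 = 12746.41
Step 2: n^2 - 1 = 2.0^2 - 1 = 3.0
Step 3: sqrt(3.0) = 1.732051
Step 4: R = 12746.41 / (9.81 * 1.732051) = 750.2 m

750.2


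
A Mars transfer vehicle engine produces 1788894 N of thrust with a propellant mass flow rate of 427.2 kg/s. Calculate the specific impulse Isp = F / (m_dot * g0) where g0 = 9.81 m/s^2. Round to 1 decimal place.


Step 1: m_dot * g0 = 427.2 * 9.81 = 4190.83
Step 2: Isp = 1788894 / 4190.83 = 426.9 s

426.9


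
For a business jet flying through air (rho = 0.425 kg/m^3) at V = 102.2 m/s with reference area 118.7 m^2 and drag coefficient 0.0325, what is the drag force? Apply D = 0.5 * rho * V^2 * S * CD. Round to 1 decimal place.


Step 1: Dynamic pressure q = 0.5 * 0.425 * 102.2^2 = 2219.5285 Pa
Step 2: Drag D = q * S * CD = 2219.5285 * 118.7 * 0.0325
Step 3: D = 8562.4 N

8562.4


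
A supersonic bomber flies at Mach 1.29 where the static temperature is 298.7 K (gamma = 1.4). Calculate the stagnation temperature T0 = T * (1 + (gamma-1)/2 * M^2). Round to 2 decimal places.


Step 1: (gamma-1)/2 = 0.2
Step 2: M^2 = 1.6641
Step 3: 1 + 0.2 * 1.6641 = 1.33282
Step 4: T0 = 298.7 * 1.33282 = 398.11 K

398.11


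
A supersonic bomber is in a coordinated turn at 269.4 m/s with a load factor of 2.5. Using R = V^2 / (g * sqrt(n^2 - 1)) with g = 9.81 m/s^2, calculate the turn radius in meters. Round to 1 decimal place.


Step 1: V^2 = 269.4^2 = 72576.36
Step 2: n^2 - 1 = 2.5^2 - 1 = 5.25
Step 3: sqrt(5.25) = 2.291288
Step 4: R = 72576.36 / (9.81 * 2.291288) = 3228.8 m

3228.8


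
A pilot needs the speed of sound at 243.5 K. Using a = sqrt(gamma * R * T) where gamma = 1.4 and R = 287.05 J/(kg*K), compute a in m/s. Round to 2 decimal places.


Step 1: gamma * R * T = 1.4 * 287.05 * 243.5 = 97855.345
Step 2: a = sqrt(97855.345) = 312.82 m/s

312.82


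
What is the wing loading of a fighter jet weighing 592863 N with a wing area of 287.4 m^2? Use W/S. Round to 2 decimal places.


Step 1: Wing loading = W / S = 592863 / 287.4
Step 2: Wing loading = 2062.85 N/m^2

2062.85


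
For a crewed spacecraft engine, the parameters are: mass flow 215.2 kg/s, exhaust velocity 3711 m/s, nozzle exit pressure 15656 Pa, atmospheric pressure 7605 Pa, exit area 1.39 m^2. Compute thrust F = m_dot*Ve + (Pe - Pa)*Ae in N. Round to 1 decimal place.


Step 1: Momentum thrust = m_dot * Ve = 215.2 * 3711 = 798607.2 N
Step 2: Pressure thrust = (Pe - Pa) * Ae = (15656 - 7605) * 1.39 = 11190.89 N
Step 3: Total thrust F = 798607.2 + 11190.89 = 809798.1 N

809798.1


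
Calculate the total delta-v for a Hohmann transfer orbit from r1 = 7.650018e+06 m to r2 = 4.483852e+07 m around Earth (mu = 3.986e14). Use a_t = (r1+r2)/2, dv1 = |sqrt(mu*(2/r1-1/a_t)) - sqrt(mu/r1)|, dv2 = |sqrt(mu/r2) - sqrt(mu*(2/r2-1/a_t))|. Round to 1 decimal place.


Step 1: Transfer semi-major axis a_t = (7.650018e+06 + 4.483852e+07) / 2 = 2.624427e+07 m
Step 2: v1 (circular at r1) = sqrt(mu/r1) = 7218.34 m/s
Step 3: v_t1 = sqrt(mu*(2/r1 - 1/a_t)) = 9435.08 m/s
Step 4: dv1 = |9435.08 - 7218.34| = 2216.74 m/s
Step 5: v2 (circular at r2) = 2981.56 m/s, v_t2 = 1609.74 m/s
Step 6: dv2 = |2981.56 - 1609.74| = 1371.81 m/s
Step 7: Total delta-v = 2216.74 + 1371.81 = 3588.6 m/s

3588.6


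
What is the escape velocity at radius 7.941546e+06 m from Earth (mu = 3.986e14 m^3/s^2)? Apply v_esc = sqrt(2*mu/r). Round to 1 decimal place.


Step 1: 2*mu/r = 2 * 3.986e14 / 7.941546e+06 = 100383476.9704
Step 2: v_esc = sqrt(100383476.9704) = 10019.2 m/s

10019.2


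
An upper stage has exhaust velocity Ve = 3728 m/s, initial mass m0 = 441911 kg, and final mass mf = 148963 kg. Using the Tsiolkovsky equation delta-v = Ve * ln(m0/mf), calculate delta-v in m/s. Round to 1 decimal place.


Step 1: Mass ratio m0/mf = 441911 / 148963 = 2.966582
Step 2: ln(2.966582) = 1.087411
Step 3: delta-v = 3728 * 1.087411 = 4053.9 m/s

4053.9


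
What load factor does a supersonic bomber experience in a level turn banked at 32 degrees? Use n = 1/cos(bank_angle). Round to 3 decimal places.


Step 1: Convert 32 degrees to radians = 0.558505
Step 2: cos(32 deg) = 0.848048
Step 3: n = 1 / 0.848048 = 1.179

1.179


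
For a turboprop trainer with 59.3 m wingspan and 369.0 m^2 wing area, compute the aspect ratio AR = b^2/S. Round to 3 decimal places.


Step 1: b^2 = 59.3^2 = 3516.49
Step 2: AR = 3516.49 / 369.0 = 9.530

9.530


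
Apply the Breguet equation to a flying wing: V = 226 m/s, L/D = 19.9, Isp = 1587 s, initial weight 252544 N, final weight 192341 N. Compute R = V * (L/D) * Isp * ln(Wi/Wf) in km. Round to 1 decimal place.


Step 1: Coefficient = V * (L/D) * Isp = 226 * 19.9 * 1587 = 7137373.8 m
Step 2: Wi/Wf = 252544 / 192341 = 1.313001
Step 3: ln(1.313001) = 0.272316
Step 4: R = 7137373.8 * 0.272316 = 1943618.6 m = 1943.6 km

1943.6


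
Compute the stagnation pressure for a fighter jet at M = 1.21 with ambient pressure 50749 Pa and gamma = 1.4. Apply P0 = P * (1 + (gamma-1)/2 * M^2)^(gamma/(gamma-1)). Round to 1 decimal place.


Step 1: (gamma-1)/2 * M^2 = 0.2 * 1.4641 = 0.29282
Step 2: 1 + 0.29282 = 1.29282
Step 3: Exponent gamma/(gamma-1) = 3.5
Step 4: P0 = 50749 * 1.29282^3.5 = 124684.0 Pa

124684.0


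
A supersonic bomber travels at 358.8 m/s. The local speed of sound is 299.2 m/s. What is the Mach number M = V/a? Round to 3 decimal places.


Step 1: M = V / a = 358.8 / 299.2
Step 2: M = 1.199

1.199


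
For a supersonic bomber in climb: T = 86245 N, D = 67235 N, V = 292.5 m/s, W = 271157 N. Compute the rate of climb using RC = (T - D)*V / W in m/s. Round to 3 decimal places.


Step 1: Excess thrust = T - D = 86245 - 67235 = 19010 N
Step 2: Excess power = 19010 * 292.5 = 5560425.0 W
Step 3: RC = 5560425.0 / 271157 = 20.506 m/s

20.506


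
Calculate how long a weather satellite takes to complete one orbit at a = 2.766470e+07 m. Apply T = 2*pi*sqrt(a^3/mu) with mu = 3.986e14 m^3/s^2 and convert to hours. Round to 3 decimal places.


Step 1: a^3 / mu = 2.117278e+22 / 3.986e14 = 5.311786e+07
Step 2: sqrt(5.311786e+07) = 7288.2003 s
Step 3: T = 2*pi * 7288.2003 = 45793.11 s
Step 4: T in hours = 45793.11 / 3600 = 12.720 hours

12.720


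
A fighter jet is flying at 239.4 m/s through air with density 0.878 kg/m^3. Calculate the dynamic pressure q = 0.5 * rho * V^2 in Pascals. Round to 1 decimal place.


Step 1: V^2 = 239.4^2 = 57312.36
Step 2: q = 0.5 * 0.878 * 57312.36
Step 3: q = 25160.1 Pa

25160.1


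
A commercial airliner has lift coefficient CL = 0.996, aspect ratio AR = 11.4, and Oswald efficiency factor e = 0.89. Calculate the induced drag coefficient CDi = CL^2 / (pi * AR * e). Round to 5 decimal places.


Step 1: CL^2 = 0.996^2 = 0.992016
Step 2: pi * AR * e = 3.14159 * 11.4 * 0.89 = 31.874599
Step 3: CDi = 0.992016 / 31.874599 = 0.03112

0.03112


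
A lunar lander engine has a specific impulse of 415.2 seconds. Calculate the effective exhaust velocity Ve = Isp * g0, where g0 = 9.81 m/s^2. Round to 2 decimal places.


Step 1: Ve = Isp * g0 = 415.2 * 9.81
Step 2: Ve = 4073.11 m/s

4073.11


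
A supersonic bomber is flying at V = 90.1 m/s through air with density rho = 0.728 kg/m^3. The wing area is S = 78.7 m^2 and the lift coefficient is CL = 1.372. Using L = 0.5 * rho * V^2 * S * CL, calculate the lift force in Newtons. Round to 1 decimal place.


Step 1: Calculate dynamic pressure q = 0.5 * 0.728 * 90.1^2 = 0.5 * 0.728 * 8118.01 = 2954.9556 Pa
Step 2: Multiply by wing area and lift coefficient: L = 2954.9556 * 78.7 * 1.372
Step 3: L = 232555.0089 * 1.372 = 319065.5 N

319065.5


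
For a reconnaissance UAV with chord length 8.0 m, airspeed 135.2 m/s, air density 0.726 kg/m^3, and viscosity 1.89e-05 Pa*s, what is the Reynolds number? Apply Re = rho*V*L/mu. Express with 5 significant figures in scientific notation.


Step 1: Numerator = rho * V * L = 0.726 * 135.2 * 8.0 = 785.2416
Step 2: Re = 785.2416 / 1.89e-05
Step 3: Re = 4.1547e+07

4.1547e+07


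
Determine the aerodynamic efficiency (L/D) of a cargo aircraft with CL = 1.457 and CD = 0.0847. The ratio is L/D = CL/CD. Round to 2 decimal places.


Step 1: L/D = CL / CD = 1.457 / 0.0847
Step 2: L/D = 17.20

17.20


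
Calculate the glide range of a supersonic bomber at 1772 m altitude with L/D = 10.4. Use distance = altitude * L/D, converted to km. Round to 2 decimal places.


Step 1: Glide distance = altitude * L/D = 1772 * 10.4 = 18428.8 m
Step 2: Convert to km: 18428.8 / 1000 = 18.43 km

18.43


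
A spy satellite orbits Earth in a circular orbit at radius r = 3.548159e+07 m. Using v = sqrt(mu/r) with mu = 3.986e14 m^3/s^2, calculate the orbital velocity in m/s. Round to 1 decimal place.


Step 1: mu / r = 3.986e14 / 3.548159e+07 = 11233994.8689
Step 2: v = sqrt(11233994.8689) = 3351.7 m/s

3351.7


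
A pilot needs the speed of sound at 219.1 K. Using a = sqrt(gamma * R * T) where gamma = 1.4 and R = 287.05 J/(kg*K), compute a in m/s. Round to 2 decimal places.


Step 1: gamma * R * T = 1.4 * 287.05 * 219.1 = 88049.717
Step 2: a = sqrt(88049.717) = 296.73 m/s

296.73


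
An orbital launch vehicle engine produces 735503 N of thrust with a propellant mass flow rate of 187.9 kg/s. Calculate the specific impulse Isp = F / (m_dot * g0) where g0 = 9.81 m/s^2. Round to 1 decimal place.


Step 1: m_dot * g0 = 187.9 * 9.81 = 1843.3
Step 2: Isp = 735503 / 1843.3 = 399.0 s

399.0


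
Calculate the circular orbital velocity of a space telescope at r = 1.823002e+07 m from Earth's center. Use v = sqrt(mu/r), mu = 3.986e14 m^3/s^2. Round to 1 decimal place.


Step 1: mu / r = 3.986e14 / 1.823002e+07 = 21865033.6094
Step 2: v = sqrt(21865033.6094) = 4676.0 m/s

4676.0


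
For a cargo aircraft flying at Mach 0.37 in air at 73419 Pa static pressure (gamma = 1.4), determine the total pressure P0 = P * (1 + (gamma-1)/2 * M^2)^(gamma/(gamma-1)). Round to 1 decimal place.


Step 1: (gamma-1)/2 * M^2 = 0.2 * 0.1369 = 0.02738
Step 2: 1 + 0.02738 = 1.02738
Step 3: Exponent gamma/(gamma-1) = 3.5
Step 4: P0 = 73419 * 1.02738^3.5 = 80698.8 Pa

80698.8


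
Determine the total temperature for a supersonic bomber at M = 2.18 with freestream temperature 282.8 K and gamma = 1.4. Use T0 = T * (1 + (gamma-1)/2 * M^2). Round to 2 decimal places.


Step 1: (gamma-1)/2 = 0.2
Step 2: M^2 = 4.7524
Step 3: 1 + 0.2 * 4.7524 = 1.95048
Step 4: T0 = 282.8 * 1.95048 = 551.60 K

551.60


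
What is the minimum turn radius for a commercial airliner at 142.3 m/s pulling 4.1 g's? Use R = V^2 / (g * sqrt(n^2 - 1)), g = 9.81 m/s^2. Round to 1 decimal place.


Step 1: V^2 = 142.3^2 = 20249.29
Step 2: n^2 - 1 = 4.1^2 - 1 = 15.81
Step 3: sqrt(15.81) = 3.976179
Step 4: R = 20249.29 / (9.81 * 3.976179) = 519.1 m

519.1


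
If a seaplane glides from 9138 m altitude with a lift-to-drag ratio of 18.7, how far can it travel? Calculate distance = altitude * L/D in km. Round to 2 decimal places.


Step 1: Glide distance = altitude * L/D = 9138 * 18.7 = 170880.6 m
Step 2: Convert to km: 170880.6 / 1000 = 170.88 km

170.88


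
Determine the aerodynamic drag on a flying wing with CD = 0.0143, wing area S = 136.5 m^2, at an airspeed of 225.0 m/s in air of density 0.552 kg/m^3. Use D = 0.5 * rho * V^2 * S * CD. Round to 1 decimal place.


Step 1: Dynamic pressure q = 0.5 * 0.552 * 225.0^2 = 13972.5 Pa
Step 2: Drag D = q * S * CD = 13972.5 * 136.5 * 0.0143
Step 3: D = 27273.6 N

27273.6


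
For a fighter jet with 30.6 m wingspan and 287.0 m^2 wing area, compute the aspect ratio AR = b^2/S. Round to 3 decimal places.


Step 1: b^2 = 30.6^2 = 936.36
Step 2: AR = 936.36 / 287.0 = 3.263

3.263


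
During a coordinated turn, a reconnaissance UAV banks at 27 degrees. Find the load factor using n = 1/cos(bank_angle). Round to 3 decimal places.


Step 1: Convert 27 degrees to radians = 0.471239
Step 2: cos(27 deg) = 0.891007
Step 3: n = 1 / 0.891007 = 1.122

1.122


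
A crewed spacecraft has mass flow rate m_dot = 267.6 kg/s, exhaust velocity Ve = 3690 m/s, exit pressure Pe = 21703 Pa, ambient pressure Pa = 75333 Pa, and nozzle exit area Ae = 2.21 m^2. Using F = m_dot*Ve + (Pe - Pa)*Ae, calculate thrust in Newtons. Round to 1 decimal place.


Step 1: Momentum thrust = m_dot * Ve = 267.6 * 3690 = 987444.0 N
Step 2: Pressure thrust = (Pe - Pa) * Ae = (21703 - 75333) * 2.21 = -118522.30 N
Step 3: Total thrust F = 987444.0 + -118522.30 = 868921.7 N

868921.7


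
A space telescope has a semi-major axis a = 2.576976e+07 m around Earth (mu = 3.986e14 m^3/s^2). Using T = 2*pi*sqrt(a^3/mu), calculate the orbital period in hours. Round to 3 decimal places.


Step 1: a^3 / mu = 1.711320e+22 / 3.986e14 = 4.293326e+07
Step 2: sqrt(4.293326e+07) = 6552.3474 s
Step 3: T = 2*pi * 6552.3474 = 41169.61 s
Step 4: T in hours = 41169.61 / 3600 = 11.436 hours

11.436


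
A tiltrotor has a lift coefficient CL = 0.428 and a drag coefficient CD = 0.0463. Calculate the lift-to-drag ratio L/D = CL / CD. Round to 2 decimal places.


Step 1: L/D = CL / CD = 0.428 / 0.0463
Step 2: L/D = 9.24

9.24


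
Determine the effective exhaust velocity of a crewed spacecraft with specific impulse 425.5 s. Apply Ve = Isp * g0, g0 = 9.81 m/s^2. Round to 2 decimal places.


Step 1: Ve = Isp * g0 = 425.5 * 9.81
Step 2: Ve = 4174.16 m/s

4174.16


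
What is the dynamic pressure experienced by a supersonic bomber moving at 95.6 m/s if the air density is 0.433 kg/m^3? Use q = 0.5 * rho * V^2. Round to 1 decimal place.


Step 1: V^2 = 95.6^2 = 9139.36
Step 2: q = 0.5 * 0.433 * 9139.36
Step 3: q = 1978.7 Pa

1978.7


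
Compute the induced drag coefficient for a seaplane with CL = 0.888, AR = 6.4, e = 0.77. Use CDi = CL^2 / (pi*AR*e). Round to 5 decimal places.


Step 1: CL^2 = 0.888^2 = 0.788544
Step 2: pi * AR * e = 3.14159 * 6.4 * 0.77 = 15.481769
Step 3: CDi = 0.788544 / 15.481769 = 0.05093

0.05093


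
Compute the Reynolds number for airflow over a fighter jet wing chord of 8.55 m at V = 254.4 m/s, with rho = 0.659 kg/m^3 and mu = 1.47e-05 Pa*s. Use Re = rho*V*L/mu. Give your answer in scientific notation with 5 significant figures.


Step 1: Numerator = rho * V * L = 0.659 * 254.4 * 8.55 = 1433.40408
Step 2: Re = 1433.40408 / 1.47e-05
Step 3: Re = 9.7510e+07

9.7510e+07


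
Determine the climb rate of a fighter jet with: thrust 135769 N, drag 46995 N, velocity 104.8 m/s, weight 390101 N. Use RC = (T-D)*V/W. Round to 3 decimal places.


Step 1: Excess thrust = T - D = 135769 - 46995 = 88774 N
Step 2: Excess power = 88774 * 104.8 = 9303515.2 W
Step 3: RC = 9303515.2 / 390101 = 23.849 m/s

23.849
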